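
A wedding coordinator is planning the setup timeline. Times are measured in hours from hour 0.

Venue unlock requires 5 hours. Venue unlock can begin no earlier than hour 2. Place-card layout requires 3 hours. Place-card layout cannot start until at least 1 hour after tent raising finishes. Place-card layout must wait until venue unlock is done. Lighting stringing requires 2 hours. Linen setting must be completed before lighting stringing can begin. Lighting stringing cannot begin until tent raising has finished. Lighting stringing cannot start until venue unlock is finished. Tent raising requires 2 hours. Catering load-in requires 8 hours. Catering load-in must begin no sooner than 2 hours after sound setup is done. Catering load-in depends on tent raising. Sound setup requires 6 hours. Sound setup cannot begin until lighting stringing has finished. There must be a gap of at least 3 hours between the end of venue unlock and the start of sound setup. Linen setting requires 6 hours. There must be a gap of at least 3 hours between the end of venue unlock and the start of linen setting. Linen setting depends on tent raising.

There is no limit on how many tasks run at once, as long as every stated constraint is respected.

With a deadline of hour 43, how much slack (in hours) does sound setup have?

Tent raising can start immediately at hour 0; it finishes at hour 2.
After its own release at hour 2, venue unlock can start at hour 2 and finishes at hour 7.
Linen setting cannot start until venue unlock (finishes hour 7, plus 3-hour gap → hour 10); tent raising (finishes hour 2). The controlling bound is hour 10, so linen setting finishes at 10 + 6 = hour 16.
Lighting stringing has to wait for linen setting (finishes hour 16); tent raising (finishes hour 2); venue unlock (finishes hour 7). The latest of these is hour 16, so lighting stringing runs hour 16 to 16 + 2 = hour 18.
For sound setup: lighting stringing (finishes hour 18); venue unlock (finishes hour 7, plus 3-hour gap → hour 10). Taking the maximum gives a start of hour 18, and it finishes at 18 + 6 = hour 24.

Working backward from the deadline:
To finish by hour 43, catering load-in (duration 8) must start no later than hour 35.
Sound setup has to be done before catering load-in (must start by hour 35, minus 2-hour gap → hour 33). That means finishing by hour 33, i.e. starting by 33 − 6 = hour 27.
So sound setup can start as early as hour 18 and as late as hour 27, giving 27 − 18 = 9 hours of slack.

9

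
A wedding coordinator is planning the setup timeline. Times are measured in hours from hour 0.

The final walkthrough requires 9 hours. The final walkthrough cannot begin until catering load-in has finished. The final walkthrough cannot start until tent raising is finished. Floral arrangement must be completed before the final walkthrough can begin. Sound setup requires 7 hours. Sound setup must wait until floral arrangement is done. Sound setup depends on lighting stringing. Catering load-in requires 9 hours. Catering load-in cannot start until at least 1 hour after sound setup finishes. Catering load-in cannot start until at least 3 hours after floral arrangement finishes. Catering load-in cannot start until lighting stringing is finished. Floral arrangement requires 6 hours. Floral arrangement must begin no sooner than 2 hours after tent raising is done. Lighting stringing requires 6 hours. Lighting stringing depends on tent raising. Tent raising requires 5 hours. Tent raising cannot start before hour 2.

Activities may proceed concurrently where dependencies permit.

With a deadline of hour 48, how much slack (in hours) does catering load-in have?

7

After its own release at hour 2, tent raising can start at hour 2 and finishes at hour 7.
Lighting stringing waits on tent raising (finishes hour 7), so it starts at hour 7 and finishes at 7 + 6 = hour 13.
After tent raising (finishes hour 7, plus 2-hour gap → hour 9), floral arrangement can start at hour 9 and finishes at hour 15.
Sound setup needs all of floral arrangement (finishes hour 15); lighting stringing (finishes hour 13). That puts its earliest start at hour 15; it finishes at 15 + 7 = hour 22.
Catering load-in cannot start until sound setup (finishes hour 22, plus 1-hour gap → hour 23); floral arrangement (finishes hour 15, plus 3-hour gap → hour 18); lighting stringing (finishes hour 13). The controlling bound is hour 23, so catering load-in finishes at 23 + 9 = hour 32.

Working backward from the deadline:
Nothing follows the final walkthrough; the deadline of hour 48 is its only limit. It must start by 48 − 9 = hour 39.
Since the final walkthrough (must start by hour 39) depends on it, catering load-in must finish by hour 39. Backing off its 9-hour duration gives a latest start of hour 30.
So catering load-in can start as early as hour 23 and as late as hour 30, giving 30 − 23 = 7 hours of slack.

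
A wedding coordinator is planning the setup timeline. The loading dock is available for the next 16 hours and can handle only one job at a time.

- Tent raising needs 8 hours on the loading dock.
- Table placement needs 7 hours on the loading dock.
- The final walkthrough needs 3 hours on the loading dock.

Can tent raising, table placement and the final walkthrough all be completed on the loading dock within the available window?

Running back to back, the jobs need 8 + 7 + 3 = 18 hours on the loading dock.
Since 18 > 16, they cannot all fit.

No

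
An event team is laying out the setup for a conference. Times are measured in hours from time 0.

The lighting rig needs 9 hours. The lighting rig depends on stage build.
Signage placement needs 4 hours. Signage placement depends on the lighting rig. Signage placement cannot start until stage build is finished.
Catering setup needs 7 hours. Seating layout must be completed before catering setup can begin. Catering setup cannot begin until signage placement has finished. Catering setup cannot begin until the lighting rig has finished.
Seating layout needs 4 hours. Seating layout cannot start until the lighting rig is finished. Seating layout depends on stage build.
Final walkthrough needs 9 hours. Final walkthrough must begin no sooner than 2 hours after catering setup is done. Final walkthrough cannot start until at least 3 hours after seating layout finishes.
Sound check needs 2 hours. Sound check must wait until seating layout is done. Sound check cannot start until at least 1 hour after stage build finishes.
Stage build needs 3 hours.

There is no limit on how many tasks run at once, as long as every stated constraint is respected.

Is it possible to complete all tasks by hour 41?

Yes

Stage build has no prerequisites, so it starts at hour 0 and finishes at hour 3.
The lighting rig waits on stage build (finishes hour 3), so it starts at hour 3 and finishes at 3 + 9 = hour 12.
Signage placement cannot start until the lighting rig (finishes hour 12); stage build (finishes hour 3). The controlling bound is hour 12, so signage placement finishes at 12 + 4 = hour 16.
For seating layout: the lighting rig (finishes hour 12); stage build (finishes hour 3). Taking the maximum gives a start of hour 12, and it finishes at 12 + 4 = hour 16.
Sound check has to wait for seating layout (finishes hour 16); stage build (finishes hour 3, plus 1-hour gap → hour 4). The latest of these is hour 16, so sound check runs hour 16 to 16 + 2 = hour 18.
Catering setup needs all of seating layout (finishes hour 16); signage placement (finishes hour 16); the lighting rig (finishes hour 12). That puts its earliest start at hour 16; it finishes at 16 + 7 = hour 23.
Final walkthrough needs all of catering setup (finishes hour 23, plus 2-hour gap → hour 25); seating layout (finishes hour 16, plus 3-hour gap → hour 19). That puts its earliest start at hour 25; it finishes at 25 + 9 = hour 34.
Every task is finished by hour 34, which is no later than the deadline of 41, so the schedule is feasible.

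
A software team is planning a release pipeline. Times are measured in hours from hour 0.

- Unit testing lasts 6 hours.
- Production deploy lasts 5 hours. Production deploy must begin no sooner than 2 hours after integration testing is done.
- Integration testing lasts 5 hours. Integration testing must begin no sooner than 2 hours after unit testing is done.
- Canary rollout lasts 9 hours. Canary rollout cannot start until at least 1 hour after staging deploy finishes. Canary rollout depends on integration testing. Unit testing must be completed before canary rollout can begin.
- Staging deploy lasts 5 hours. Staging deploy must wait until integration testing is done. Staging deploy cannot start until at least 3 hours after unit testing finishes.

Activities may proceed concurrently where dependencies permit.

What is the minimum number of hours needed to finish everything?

Unit testing can start immediately at hour 0; it finishes at hour 6.
Integration testing cannot begin until unit testing (finishes hour 6, plus 2-hour gap → hour 8). It runs from hour 8 to 8 + 5 = hour 13.
Production deploy cannot begin until integration testing (finishes hour 13, plus 2-hour gap → hour 15). It runs from hour 15 to 15 + 5 = hour 20.
For staging deploy: integration testing (finishes hour 13); unit testing (finishes hour 6, plus 3-hour gap → hour 9). Taking the maximum gives a start of hour 13, and it finishes at 13 + 5 = hour 18.
Canary rollout has to wait for staging deploy (finishes hour 18, plus 1-hour gap → hour 19); integration testing (finishes hour 13); unit testing (finishes hour 6). The latest of these is hour 19, so canary rollout runs hour 19 to 19 + 9 = hour 28.
All tasks are finished once the last one completes. Finish times: Unit testing at 6, Integration testing at 13, Staging deploy at 18, Canary rollout at 28, Production deploy at 20. The latest is hour 28.

28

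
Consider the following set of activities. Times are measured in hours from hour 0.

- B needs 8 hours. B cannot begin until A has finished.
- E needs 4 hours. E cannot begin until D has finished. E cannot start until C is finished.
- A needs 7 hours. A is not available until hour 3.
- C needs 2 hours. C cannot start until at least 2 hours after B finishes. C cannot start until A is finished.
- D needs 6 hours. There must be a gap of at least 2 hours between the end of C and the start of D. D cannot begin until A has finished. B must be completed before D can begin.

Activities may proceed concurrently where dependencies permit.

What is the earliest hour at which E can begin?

After its own release at hour 3, A can start at hour 3 and finishes at hour 10.
B waits on A (finishes hour 10), so it starts at hour 10 and finishes at 10 + 8 = hour 18.
C has to wait for B (finishes hour 18, plus 2-hour gap → hour 20); A (finishes hour 10). The latest of these is hour 20, so C runs hour 20 to 20 + 2 = hour 22.
D needs all of C (finishes hour 22, plus 2-hour gap → hour 24); A (finishes hour 10); B (finishes hour 18). That puts its earliest start at hour 24; it finishes at 24 + 6 = hour 30.
E waits on D (finishes hour 30); C (finishes hour 22). The latest of these is hour 30, which is the earliest E can start.

30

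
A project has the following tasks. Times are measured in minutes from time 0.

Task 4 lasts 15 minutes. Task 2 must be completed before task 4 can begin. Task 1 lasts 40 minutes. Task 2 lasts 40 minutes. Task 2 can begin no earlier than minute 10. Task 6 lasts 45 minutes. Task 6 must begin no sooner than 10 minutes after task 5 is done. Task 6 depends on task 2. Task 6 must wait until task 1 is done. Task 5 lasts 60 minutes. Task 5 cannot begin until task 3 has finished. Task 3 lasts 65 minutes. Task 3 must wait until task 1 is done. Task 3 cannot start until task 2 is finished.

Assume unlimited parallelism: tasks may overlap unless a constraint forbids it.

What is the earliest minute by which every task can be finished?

230

Task 2 waits on its own release at minute 10, so it starts at minute 10 and finishes at 10 + 40 = minute 50.
After task 2 (finishes minute 50), task 4 can start at minute 50 and finishes at minute 65.
Nothing blocks task 1, so it runs from minute 0 to minute 40.
Task 3 has to wait for task 1 (finishes minute 40); task 2 (finishes minute 50). The latest of these is minute 50, so task 3 runs minute 50 to 50 + 65 = minute 115.
Task 5 cannot begin until task 3 (finishes minute 115). It runs from minute 115 to 115 + 60 = minute 175.
Task 6 cannot start until task 5 (finishes minute 175, plus 10-minute gap → minute 185); task 2 (finishes minute 50); task 1 (finishes minute 40). The controlling bound is minute 185, so task 6 finishes at 185 + 45 = minute 230.
All tasks are finished once the last one completes. Finish times: Task 1 at 40, Task 2 at 50, Task 3 at 115, Task 4 at 65, Task 5 at 175, Task 6 at 230. The latest is minute 230.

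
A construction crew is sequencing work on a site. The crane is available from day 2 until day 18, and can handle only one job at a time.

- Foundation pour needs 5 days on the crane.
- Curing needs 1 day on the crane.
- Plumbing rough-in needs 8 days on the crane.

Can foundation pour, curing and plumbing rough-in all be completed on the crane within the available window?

The crane window is 18 − 2 = 16 days.
Running back to back, the jobs need 5 + 1 + 8 = 14 days on the crane.
Since 14 ≤ 16, they fit within the window.

Yes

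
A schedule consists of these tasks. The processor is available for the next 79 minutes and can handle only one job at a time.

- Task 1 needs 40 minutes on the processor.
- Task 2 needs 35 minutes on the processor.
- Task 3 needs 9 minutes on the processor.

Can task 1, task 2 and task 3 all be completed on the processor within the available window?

No

Running back to back, the jobs need 40 + 35 + 9 = 84 minutes on the processor.
Since 84 > 79, they cannot all fit.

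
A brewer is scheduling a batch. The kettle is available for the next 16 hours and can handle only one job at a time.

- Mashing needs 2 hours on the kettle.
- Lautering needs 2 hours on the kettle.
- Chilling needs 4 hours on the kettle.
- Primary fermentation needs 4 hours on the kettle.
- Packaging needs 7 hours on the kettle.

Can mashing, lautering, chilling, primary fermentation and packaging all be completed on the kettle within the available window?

Running back to back, the jobs need 2 + 2 + 4 + 4 + 7 = 19 hours on the kettle.
Since 19 > 16, they cannot all fit.

No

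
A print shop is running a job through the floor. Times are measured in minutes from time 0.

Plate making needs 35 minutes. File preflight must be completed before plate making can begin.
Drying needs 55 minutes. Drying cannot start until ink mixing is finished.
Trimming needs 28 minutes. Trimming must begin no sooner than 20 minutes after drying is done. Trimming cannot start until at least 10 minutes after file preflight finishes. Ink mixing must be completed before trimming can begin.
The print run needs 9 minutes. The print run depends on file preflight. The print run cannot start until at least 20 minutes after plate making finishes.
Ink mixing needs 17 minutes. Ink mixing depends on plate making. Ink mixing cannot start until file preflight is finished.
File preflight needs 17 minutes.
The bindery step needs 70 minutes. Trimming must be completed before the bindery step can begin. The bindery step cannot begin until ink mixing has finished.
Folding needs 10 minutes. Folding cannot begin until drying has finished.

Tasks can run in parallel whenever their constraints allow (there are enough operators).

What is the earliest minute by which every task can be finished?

File preflight can start immediately at minute 0; it finishes at minute 17.
Plate making cannot begin until file preflight (finishes minute 17). It runs from minute 17 to 17 + 35 = minute 52.
The print run needs all of file preflight (finishes minute 17); plate making (finishes minute 52, plus 20-minute gap → minute 72). That puts its earliest start at minute 72; it finishes at 72 + 9 = minute 81.
Ink mixing has to wait for plate making (finishes minute 52); file preflight (finishes minute 17). The latest of these is minute 52, so ink mixing runs minute 52 to 52 + 17 = minute 69.
Drying waits on ink mixing (finishes minute 69), so it starts at minute 69 and finishes at 69 + 55 = minute 124.
Folding cannot begin until drying (finishes minute 124). It runs from minute 124 to 124 + 10 = minute 134.
For trimming: drying (finishes minute 124, plus 20-minute gap → minute 144); file preflight (finishes minute 17, plus 10-minute gap → minute 27); ink mixing (finishes minute 69). Taking the maximum gives a start of minute 144, and it finishes at 144 + 28 = minute 172.
The bindery step cannot start until trimming (finishes minute 172); ink mixing (finishes minute 69). The controlling bound is minute 172, so the bindery step finishes at 172 + 70 = minute 242.
All tasks are finished once the last one completes. Finish times: File preflight at 17, Plate making at 52, Ink mixing at 69, The print run at 81, Drying at 124, Trimming at 172, Folding at 134, The bindery step at 242. The latest is minute 242.

242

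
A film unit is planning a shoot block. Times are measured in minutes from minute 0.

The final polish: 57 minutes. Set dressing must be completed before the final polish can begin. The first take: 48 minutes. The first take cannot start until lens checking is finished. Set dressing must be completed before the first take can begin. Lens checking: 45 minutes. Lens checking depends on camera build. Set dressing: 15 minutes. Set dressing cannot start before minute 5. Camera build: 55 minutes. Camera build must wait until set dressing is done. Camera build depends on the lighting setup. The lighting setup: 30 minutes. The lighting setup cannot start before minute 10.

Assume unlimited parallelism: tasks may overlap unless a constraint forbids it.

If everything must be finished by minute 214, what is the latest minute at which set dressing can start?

To finish by minute 214, the first take (duration 48) must start no later than minute 166.
Lens checking feeds into the first take (must start by minute 166); so lens checking must finish by minute 166 and therefore start by minute 121.
Camera build feeds into lens checking (must start by minute 121); so camera build must finish by minute 121 and therefore start by minute 66.
The final polish must finish by minute 214; it takes 57 minutes, so it must start by 214 − 57 = minute 157.
Set dressing must finish in time for camera build (must start by minute 66); the final polish (must start by minute 157); the first take (must start by minute 166). The tightest is minute 66, so set dressing must start by 66 − 15 = minute 51.

51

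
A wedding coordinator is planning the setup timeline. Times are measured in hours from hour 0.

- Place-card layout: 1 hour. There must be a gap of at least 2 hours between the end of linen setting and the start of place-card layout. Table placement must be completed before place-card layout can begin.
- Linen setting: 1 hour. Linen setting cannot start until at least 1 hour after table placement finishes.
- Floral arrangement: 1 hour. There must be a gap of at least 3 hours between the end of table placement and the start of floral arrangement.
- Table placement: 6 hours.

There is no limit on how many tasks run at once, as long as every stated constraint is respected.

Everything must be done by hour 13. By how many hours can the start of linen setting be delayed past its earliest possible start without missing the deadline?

2

Table placement can start immediately at hour 0; it finishes at hour 6.
Linen setting cannot begin until table placement (finishes hour 6, plus 1-hour gap → hour 7). It runs from hour 7 to 7 + 1 = hour 8.

Working backward from the deadline:
Place-card layout must finish by hour 13; it takes 1 hour, so it must start by 13 − 1 = hour 12.
Since place-card layout (must start by hour 12, minus 2-hour gap → hour 10) depends on it, linen setting must finish by hour 10. Backing off its 1-hour duration gives a latest start of hour 9.
So linen setting can start as early as hour 7 and as late as hour 9, giving 9 − 7 = 2 hours of slack.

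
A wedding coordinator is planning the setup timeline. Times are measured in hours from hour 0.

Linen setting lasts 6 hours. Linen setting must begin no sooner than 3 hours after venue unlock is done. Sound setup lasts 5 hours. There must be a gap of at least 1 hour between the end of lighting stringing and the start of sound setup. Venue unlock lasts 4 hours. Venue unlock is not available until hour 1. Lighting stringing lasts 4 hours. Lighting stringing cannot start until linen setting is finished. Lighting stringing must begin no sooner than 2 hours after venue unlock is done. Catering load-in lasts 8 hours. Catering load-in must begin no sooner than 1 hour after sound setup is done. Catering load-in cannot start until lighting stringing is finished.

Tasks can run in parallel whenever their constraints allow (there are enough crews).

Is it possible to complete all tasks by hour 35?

Venue unlock cannot begin until its own release at hour 1. It runs from hour 1 to 1 + 4 = hour 5.
Linen setting waits on venue unlock (finishes hour 5, plus 3-hour gap → hour 8), so it starts at hour 8 and finishes at 8 + 6 = hour 14.
Lighting stringing has to wait for linen setting (finishes hour 14); venue unlock (finishes hour 5, plus 2-hour gap → hour 7). The latest of these is hour 14, so lighting stringing runs hour 14 to 14 + 4 = hour 18.
After lighting stringing (finishes hour 18, plus 1-hour gap → hour 19), sound setup can start at hour 19 and finishes at hour 24.
Catering load-in needs all of sound setup (finishes hour 24, plus 1-hour gap → hour 25); lighting stringing (finishes hour 18). That puts its earliest start at hour 25; it finishes at 25 + 8 = hour 33.
Every task is finished by hour 33, which is no later than the deadline of 35, so the schedule is feasible.

Yes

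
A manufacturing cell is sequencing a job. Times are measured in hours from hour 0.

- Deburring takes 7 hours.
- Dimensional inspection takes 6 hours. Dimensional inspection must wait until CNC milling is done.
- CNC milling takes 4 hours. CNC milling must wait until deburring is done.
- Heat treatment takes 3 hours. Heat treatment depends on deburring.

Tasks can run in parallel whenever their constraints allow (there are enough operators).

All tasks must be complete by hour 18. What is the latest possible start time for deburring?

1

Dimensional inspection has no dependents, so it just needs to finish by hour 18. Starting by 18 − 6 = hour 12 achieves that.
Since dimensional inspection (must start by hour 12) depends on it, CNC milling must finish by hour 12. Backing off its 4-hour duration gives a latest start of hour 8.
Nothing follows heat treatment; the deadline of hour 18 is its only limit. It must start by 18 − 3 = hour 15.
Deburring must finish in time for CNC milling (must start by hour 8); heat treatment (must start by hour 15). The tightest is hour 8, so deburring must start by 8 − 7 = hour 1.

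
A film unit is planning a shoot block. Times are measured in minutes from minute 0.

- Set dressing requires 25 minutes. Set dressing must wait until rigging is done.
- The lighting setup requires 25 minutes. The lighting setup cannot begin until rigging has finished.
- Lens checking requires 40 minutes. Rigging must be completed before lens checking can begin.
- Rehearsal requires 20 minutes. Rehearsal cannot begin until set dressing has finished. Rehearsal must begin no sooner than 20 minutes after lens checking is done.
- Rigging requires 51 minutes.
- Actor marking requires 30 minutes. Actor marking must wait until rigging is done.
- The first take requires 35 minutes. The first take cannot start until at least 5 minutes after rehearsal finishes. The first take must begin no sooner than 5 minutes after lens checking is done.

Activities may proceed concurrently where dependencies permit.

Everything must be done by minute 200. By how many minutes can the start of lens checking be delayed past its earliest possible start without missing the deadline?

29

Rigging can start immediately at minute 0; it finishes at minute 51.
Lens checking waits on rigging (finishes minute 51), so it starts at minute 51 and finishes at 51 + 40 = minute 91.

Working backward from the deadline:
To finish by minute 200, the first take (duration 35) must start no later than minute 165.
Rehearsal must finish before the first take (must start by minute 165, minus 5-minute gap → minute 160). With a 20-minute duration, rehearsal must start by 160 − 20 = minute 140.
Lens checking has several dependents: rehearsal (must start by minute 140, minus 20-minute gap → minute 120); the first take (must start by minute 165, minus 5-minute gap → minute 160). The earliest of those limits is minute 120, so lens checking must start by 120 − 40 = minute 80.
So lens checking can start as early as minute 51 and as late as minute 80, giving 80 − 51 = 29 minutes of slack.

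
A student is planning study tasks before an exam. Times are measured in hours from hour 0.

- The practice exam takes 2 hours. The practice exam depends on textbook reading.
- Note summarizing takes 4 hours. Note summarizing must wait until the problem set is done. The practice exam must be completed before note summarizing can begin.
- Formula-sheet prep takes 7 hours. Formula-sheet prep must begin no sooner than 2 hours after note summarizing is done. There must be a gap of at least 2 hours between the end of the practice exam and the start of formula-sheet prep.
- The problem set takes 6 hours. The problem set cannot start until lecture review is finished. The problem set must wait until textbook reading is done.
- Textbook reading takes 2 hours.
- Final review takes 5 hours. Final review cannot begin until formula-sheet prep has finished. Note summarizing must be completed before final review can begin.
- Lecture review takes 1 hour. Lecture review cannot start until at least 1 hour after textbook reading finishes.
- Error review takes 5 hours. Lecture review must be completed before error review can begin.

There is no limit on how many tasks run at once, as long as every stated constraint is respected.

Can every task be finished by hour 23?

Textbook reading has no prerequisites, so it starts at hour 0 and finishes at hour 2.
The practice exam cannot begin until textbook reading (finishes hour 2). It runs from hour 2 to 2 + 2 = hour 4.
Lecture review waits on textbook reading (finishes hour 2, plus 1-hour gap → hour 3), so it starts at hour 3 and finishes at 3 + 1 = hour 4.
Error review cannot begin until lecture review (finishes hour 4). It runs from hour 4 to 4 + 5 = hour 9.
The problem set needs all of lecture review (finishes hour 4); textbook reading (finishes hour 2). That puts its earliest start at hour 4; it finishes at 4 + 6 = hour 10.
Note summarizing has to wait for the problem set (finishes hour 10); the practice exam (finishes hour 4). The latest of these is hour 10, so note summarizing runs hour 10 to 10 + 4 = hour 14.
Formula-sheet prep cannot start until note summarizing (finishes hour 14, plus 2-hour gap → hour 16); the practice exam (finishes hour 4, plus 2-hour gap → hour 6). The controlling bound is hour 16, so formula-sheet prep finishes at 16 + 7 = hour 23.
Final review has to wait for formula-sheet prep (finishes hour 23); note summarizing (finishes hour 14). The latest of these is hour 23, so final review runs hour 23 to 23 + 5 = hour 28.
The earliest everything can be done is hour 28, which is after the deadline of 23, so it is not possible.

No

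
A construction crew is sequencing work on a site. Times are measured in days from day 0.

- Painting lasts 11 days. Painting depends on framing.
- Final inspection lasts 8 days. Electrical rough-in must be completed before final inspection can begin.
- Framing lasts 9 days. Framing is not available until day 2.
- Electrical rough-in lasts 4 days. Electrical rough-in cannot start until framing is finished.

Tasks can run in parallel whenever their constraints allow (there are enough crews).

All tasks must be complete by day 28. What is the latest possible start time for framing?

7

Nothing follows final inspection; the deadline of day 28 is its only limit. It must start by 28 − 8 = day 20.
Electrical rough-in must finish before final inspection (must start by day 20). With a 4-day duration, electrical rough-in must start by 20 − 4 = day 16.
To finish by day 28, painting (duration 11) must start no later than day 17.
Framing must finish in time for electrical rough-in (must start by day 16); painting (must start by day 17). The tightest is day 16, so framing must start by 16 − 9 = day 7.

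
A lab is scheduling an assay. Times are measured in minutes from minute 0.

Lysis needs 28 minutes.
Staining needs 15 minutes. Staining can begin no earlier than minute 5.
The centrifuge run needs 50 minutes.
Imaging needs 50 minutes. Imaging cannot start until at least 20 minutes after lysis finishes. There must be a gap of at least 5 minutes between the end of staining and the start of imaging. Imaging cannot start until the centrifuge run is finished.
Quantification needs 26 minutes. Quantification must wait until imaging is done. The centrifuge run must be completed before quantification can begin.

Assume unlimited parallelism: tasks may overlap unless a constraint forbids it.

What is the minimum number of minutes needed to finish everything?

Staining cannot begin until its own release at minute 5. It runs from minute 5 to 5 + 15 = minute 20.
The centrifuge run can start immediately at minute 0; it finishes at minute 50.
Nothing blocks lysis, so it runs from minute 0 to minute 28.
Imaging has to wait for lysis (finishes minute 28, plus 20-minute gap → minute 48); staining (finishes minute 20, plus 5-minute gap → minute 25); the centrifuge run (finishes minute 50). The latest of these is minute 50, so imaging runs minute 50 to 50 + 50 = minute 100.
Quantification cannot start until imaging (finishes minute 100); the centrifuge run (finishes minute 50). The controlling bound is minute 100, so quantification finishes at 100 + 26 = minute 126.
All tasks are finished once the last one completes. Finish times: Lysis at 28, The centrifuge run at 50, Staining at 20, Imaging at 100, Quantification at 126. The latest is minute 126.

126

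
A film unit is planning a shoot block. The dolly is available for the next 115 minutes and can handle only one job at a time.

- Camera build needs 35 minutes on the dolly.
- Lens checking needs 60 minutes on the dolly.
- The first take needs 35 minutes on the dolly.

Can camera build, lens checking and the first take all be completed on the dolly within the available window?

No

Running back to back, the jobs need 35 + 60 + 35 = 130 minutes on the dolly.
Since 130 > 115, they cannot all fit.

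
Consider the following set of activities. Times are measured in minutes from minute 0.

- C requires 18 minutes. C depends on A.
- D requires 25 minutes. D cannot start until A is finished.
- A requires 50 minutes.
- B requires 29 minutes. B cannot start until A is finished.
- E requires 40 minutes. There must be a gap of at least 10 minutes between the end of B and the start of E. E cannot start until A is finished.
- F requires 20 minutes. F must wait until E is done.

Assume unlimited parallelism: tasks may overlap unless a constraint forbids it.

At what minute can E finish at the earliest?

129

Nothing blocks A, so it runs from minute 0 to minute 50.
B cannot begin until A (finishes minute 50). It runs from minute 50 to 50 + 29 = minute 79.
For E: B (finishes minute 79, plus 10-minute gap → minute 89); A (finishes minute 50). Taking the maximum gives a start of minute 89, and it finishes at 89 + 40 = minute 129.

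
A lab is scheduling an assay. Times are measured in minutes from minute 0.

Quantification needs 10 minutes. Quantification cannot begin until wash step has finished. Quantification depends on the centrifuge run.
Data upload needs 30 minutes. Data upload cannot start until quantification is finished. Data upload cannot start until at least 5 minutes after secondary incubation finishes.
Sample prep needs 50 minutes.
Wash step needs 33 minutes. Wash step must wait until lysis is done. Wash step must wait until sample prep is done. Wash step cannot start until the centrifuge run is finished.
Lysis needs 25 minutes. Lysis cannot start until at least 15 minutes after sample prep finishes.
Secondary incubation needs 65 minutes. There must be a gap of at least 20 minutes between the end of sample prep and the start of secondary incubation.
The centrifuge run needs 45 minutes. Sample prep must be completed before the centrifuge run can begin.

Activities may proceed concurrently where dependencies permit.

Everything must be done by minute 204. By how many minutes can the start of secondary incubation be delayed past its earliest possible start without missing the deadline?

34

Sample prep can start immediately at minute 0; it finishes at minute 50.
Secondary incubation waits on sample prep (finishes minute 50, plus 20-minute gap → minute 70), so it starts at minute 70 and finishes at 70 + 65 = minute 135.

Working backward from the deadline:
Data upload has no dependents, so it just needs to finish by minute 204. Starting by 204 − 30 = minute 174 achieves that.
Since data upload (must start by minute 174, minus 5-minute gap → minute 169) depends on it, secondary incubation must finish by minute 169. Backing off its 65-minute duration gives a latest start of minute 104.
So secondary incubation can start as early as minute 70 and as late as minute 104, giving 104 − 70 = 34 minutes of slack.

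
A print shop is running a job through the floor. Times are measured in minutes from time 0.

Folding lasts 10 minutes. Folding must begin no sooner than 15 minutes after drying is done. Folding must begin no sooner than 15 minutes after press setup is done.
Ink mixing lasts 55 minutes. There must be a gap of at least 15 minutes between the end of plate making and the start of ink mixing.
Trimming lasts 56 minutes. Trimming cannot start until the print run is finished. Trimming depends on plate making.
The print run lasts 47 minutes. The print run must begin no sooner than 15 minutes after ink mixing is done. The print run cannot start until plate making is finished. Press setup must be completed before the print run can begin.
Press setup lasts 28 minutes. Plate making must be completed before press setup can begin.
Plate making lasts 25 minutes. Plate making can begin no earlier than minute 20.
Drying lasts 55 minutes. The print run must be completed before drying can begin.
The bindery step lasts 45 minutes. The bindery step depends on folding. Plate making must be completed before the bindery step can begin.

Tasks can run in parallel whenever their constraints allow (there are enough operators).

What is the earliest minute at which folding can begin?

After its own release at minute 20, plate making can start at minute 20 and finishes at minute 45.
After plate making (finishes minute 45), press setup can start at minute 45 and finishes at minute 73.
Ink mixing cannot begin until plate making (finishes minute 45, plus 15-minute gap → minute 60). It runs from minute 60 to 60 + 55 = minute 115.
The print run cannot start until ink mixing (finishes minute 115, plus 15-minute gap → minute 130); plate making (finishes minute 45); press setup (finishes minute 73). The controlling bound is minute 130, so the print run finishes at 130 + 47 = minute 177.
Drying cannot begin until the print run (finishes minute 177). It runs from minute 177 to 177 + 55 = minute 232.
Folding waits on drying (finishes minute 232, plus 15-minute gap → minute 247); press setup (finishes minute 73, plus 15-minute gap → minute 88). The latest of these is minute 247, which is the earliest folding can start.

247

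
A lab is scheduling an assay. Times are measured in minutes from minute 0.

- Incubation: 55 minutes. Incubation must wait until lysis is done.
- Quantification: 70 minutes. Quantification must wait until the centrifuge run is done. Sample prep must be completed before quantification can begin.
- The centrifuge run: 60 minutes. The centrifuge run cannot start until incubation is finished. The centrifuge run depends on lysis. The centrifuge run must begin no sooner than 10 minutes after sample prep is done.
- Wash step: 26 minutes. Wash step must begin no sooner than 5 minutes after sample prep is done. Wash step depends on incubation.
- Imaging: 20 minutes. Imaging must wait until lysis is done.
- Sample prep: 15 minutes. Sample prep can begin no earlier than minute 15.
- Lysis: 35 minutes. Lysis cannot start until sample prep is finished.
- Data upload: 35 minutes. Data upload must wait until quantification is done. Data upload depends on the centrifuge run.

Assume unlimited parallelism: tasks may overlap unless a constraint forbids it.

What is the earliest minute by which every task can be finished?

Sample prep cannot begin until its own release at minute 15. It runs from minute 15 to 15 + 15 = minute 30.
Lysis waits on sample prep (finishes minute 30), so it starts at minute 30 and finishes at 30 + 35 = minute 65.
Imaging cannot begin until lysis (finishes minute 65). It runs from minute 65 to 65 + 20 = minute 85.
After lysis (finishes minute 65), incubation can start at minute 65 and finishes at minute 120.
Wash step needs all of sample prep (finishes minute 30, plus 5-minute gap → minute 35); incubation (finishes minute 120). That puts its earliest start at minute 120; it finishes at 120 + 26 = minute 146.
For the centrifuge run: incubation (finishes minute 120); lysis (finishes minute 65); sample prep (finishes minute 30, plus 10-minute gap → minute 40). Taking the maximum gives a start of minute 120, and it finishes at 120 + 60 = minute 180.
Quantification cannot start until the centrifuge run (finishes minute 180); sample prep (finishes minute 30). The controlling bound is minute 180, so quantification finishes at 180 + 70 = minute 250.
Data upload has to wait for quantification (finishes minute 250); the centrifuge run (finishes minute 180). The latest of these is minute 250, so data upload runs minute 250 to 250 + 35 = minute 285.
All tasks are finished once the last one completes. Finish times: Sample prep at 30, Lysis at 65, Incubation at 120, The centrifuge run at 180, Wash step at 146, Imaging at 85, Quantification at 250, Data upload at 285. The latest is minute 285.

285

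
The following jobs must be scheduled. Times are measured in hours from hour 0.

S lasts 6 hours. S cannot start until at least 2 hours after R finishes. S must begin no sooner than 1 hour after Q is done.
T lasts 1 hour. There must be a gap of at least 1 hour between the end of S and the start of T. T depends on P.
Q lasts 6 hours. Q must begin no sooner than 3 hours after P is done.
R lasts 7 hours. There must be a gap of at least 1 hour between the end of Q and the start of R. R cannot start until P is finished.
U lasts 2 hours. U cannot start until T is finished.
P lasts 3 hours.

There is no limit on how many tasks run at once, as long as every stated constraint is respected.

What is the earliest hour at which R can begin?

13

P can start immediately at hour 0; it finishes at hour 3.
After P (finishes hour 3, plus 3-hour gap → hour 6), Q can start at hour 6 and finishes at hour 12.
R waits on Q (finishes hour 12, plus 1-hour gap → hour 13); P (finishes hour 3). The latest of these is hour 13, which is the earliest R can start.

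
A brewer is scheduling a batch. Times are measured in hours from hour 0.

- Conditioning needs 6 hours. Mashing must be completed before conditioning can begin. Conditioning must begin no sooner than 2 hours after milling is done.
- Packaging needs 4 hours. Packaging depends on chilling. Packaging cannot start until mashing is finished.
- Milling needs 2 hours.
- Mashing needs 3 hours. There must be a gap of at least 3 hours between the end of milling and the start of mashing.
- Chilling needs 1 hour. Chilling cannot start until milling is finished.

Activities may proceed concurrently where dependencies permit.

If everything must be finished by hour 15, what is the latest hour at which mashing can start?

Conditioning must finish by hour 15; it takes 6 hours, so it must start by 15 − 6 = hour 9.
To finish by hour 15, packaging (duration 4) must start no later than hour 11.
For mashing: conditioning (must start by hour 9); packaging (must start by hour 11). The most restrictive is hour 9; with a 3-hour duration, mashing must start by hour 6.

6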